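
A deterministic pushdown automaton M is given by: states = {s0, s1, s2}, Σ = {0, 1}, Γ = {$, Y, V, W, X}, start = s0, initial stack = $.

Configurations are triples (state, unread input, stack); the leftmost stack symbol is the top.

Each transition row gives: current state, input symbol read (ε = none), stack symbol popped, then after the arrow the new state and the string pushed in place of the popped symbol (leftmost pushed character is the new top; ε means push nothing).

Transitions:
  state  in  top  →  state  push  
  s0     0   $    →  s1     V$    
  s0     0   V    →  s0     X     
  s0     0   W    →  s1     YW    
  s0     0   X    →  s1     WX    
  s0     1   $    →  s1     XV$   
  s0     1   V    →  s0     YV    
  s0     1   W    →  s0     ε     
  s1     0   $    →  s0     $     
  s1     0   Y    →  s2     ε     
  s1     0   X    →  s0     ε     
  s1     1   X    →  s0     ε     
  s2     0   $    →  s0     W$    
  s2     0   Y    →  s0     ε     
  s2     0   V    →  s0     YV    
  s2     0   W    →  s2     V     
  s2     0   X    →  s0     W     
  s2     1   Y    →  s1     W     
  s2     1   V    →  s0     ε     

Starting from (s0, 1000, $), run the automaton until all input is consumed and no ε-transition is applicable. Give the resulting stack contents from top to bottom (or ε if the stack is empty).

WX$

(s0, 1000, $)
  read 1, top $: go to s1, push XV$ → (s1, 000, XV$)
  read 0, top X: go to s0, push ε → (s0, 00, V$)
  read 0, top V: go to s0, push X → (s0, 0, X$)
  read 0, top X: go to s1, push WX → (s1, ε, WX$)
All input consumed in state s1 with stack WX$.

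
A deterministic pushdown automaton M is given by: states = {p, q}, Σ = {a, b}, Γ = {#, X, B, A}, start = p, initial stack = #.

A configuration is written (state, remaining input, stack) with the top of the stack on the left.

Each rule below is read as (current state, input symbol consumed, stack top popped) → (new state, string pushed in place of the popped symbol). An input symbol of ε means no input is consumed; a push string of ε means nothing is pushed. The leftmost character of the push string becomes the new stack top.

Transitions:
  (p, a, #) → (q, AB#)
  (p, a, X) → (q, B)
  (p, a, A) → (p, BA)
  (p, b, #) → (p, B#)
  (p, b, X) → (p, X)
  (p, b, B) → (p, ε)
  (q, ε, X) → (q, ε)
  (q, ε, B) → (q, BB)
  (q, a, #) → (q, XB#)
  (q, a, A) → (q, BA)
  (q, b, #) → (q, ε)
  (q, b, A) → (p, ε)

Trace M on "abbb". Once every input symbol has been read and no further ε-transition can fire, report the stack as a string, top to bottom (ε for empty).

B#

(p, abbb, #)
  read a, top #: go to q, push AB# → (q, bbb, AB#)
  read b, top A: go to p, push ε → (p, bb, B#)
  read b, top B: go to p, push ε → (p, b, #)
  read b, top #: go to p, push B# → (p, ε, B#)
All input consumed in state p with stack B#.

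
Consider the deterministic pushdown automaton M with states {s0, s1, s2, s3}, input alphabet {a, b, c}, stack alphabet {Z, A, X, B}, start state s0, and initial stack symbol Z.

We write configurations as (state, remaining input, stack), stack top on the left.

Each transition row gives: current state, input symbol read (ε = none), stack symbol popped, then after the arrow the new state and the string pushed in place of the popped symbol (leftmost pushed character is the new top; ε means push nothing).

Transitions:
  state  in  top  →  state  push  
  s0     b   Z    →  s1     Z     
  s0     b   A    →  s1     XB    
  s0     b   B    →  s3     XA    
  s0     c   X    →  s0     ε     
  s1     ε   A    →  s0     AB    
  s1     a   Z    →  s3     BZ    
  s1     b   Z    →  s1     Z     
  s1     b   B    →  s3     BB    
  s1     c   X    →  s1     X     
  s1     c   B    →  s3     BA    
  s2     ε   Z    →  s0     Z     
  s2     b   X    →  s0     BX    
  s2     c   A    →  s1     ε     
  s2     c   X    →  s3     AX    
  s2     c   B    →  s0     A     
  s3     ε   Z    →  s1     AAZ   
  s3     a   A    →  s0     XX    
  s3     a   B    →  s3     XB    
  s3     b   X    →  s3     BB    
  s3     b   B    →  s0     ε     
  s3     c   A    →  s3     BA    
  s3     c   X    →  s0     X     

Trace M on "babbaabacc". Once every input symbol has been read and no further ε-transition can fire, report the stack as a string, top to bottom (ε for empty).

BBBZ

(s0, babbaabacc, Z)
  read b, top Z: go to s1, push Z → (s1, abbaabacc, Z)
  read a, top Z: go to s3, push BZ → (s3, bbaabacc, BZ)
  read b, top B: go to s0, push ε → (s0, baabacc, Z)
  read b, top Z: go to s1, push Z → (s1, aabacc, Z)
  read a, top Z: go to s3, push BZ → (s3, abacc, BZ)
  read a, top B: go to s3, push XB → (s3, bacc, XBZ)
  read b, top X: go to s3, push BB → (s3, acc, BBBZ)
  read a, top B: go to s3, push XB → (s3, cc, XBBBZ)
  read c, top X: go to s0, push X → (s0, c, XBBBZ)
  read c, top X: go to s0, push ε → (s0, ε, BBBZ)
All input consumed in state s0 with stack BBBZ.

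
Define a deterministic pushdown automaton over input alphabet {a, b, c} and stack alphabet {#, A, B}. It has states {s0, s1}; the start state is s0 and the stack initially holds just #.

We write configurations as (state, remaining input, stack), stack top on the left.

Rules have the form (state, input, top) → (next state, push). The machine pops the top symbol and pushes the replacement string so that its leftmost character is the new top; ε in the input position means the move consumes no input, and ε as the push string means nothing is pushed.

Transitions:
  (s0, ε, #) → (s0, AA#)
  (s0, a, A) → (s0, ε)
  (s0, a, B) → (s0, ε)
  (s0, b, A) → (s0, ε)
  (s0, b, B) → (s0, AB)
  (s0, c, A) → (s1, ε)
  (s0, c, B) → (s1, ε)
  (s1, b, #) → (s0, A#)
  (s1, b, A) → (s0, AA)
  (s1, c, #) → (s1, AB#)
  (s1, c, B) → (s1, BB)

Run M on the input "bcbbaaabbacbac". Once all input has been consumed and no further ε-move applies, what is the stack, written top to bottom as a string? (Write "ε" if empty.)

#

(s0, bcbbaaabbacbac, #) ⊢ (s0, bcbbaaabbacbac, AA#) ⊢ (s0, cbbaaabbacbac, A#) ⊢ (s1, bbaaabbacbac, #) ⊢ (s0, baaabbacbac, A#) ⊢ (s0, aaabbacbac, #) ⊢ (s0, aaabbacbac, AA#) ⊢ (s0, aabbacbac, A#) ⊢ (s0, abbacbac, #) ⊢ (s0, abbacbac, AA#) ⊢ (s0, bbacbac, A#) ⊢ (s0, bacbac, #) ⊢ (s0, bacbac, AA#) ⊢ (s0, acbac, A#) ⊢ (s0, cbac, #) ⊢ (s0, cbac, AA#) ⊢ (s1, bac, A#) ⊢ (s0, ac, AA#) ⊢ (s0, c, A#) ⊢ (s1, ε, #)
All input consumed in state s1 with stack #.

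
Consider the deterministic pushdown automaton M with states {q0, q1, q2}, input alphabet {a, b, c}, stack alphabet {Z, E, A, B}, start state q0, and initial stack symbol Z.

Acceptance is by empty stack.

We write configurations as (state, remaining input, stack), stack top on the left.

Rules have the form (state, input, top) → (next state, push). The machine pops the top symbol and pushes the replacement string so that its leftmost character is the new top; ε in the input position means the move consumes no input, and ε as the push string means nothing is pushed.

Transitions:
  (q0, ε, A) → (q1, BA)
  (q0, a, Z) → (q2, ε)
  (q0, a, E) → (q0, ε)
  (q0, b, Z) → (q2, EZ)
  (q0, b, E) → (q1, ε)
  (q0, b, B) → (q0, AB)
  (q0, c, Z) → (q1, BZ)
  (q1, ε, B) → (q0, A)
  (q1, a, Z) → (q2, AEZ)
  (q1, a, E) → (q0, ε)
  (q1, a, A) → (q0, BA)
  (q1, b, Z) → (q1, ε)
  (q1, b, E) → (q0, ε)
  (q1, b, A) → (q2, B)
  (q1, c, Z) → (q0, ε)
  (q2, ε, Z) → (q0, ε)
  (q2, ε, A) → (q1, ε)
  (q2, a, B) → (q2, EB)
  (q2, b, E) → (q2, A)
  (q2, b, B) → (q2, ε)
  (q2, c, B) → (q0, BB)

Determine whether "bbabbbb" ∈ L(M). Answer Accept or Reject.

(q0, bbabbbb, Z)
  read b, top Z: go to q2, push EZ → (q2, babbbb, EZ)
  read b, top E: go to q2, push A → (q2, abbbb, AZ)
  ε-move, top A: go to q1, push ε → (q1, abbbb, Z)
  read a, top Z: go to q2, push AEZ → (q2, bbbb, AEZ)
  ε-move, top A: go to q1, push ε → (q1, bbbb, EZ)
  read b, top E: go to q0, push ε → (q0, bbb, Z)
  read b, top Z: go to q2, push EZ → (q2, bb, EZ)
  read b, top E: go to q2, push A → (q2, b, AZ)
  ε-move, top A: go to q1, push ε → (q1, b, Z)
  read b, top Z: go to q1, push ε → (q1, ε, ε)
All input consumed and the stack is empty.

Accept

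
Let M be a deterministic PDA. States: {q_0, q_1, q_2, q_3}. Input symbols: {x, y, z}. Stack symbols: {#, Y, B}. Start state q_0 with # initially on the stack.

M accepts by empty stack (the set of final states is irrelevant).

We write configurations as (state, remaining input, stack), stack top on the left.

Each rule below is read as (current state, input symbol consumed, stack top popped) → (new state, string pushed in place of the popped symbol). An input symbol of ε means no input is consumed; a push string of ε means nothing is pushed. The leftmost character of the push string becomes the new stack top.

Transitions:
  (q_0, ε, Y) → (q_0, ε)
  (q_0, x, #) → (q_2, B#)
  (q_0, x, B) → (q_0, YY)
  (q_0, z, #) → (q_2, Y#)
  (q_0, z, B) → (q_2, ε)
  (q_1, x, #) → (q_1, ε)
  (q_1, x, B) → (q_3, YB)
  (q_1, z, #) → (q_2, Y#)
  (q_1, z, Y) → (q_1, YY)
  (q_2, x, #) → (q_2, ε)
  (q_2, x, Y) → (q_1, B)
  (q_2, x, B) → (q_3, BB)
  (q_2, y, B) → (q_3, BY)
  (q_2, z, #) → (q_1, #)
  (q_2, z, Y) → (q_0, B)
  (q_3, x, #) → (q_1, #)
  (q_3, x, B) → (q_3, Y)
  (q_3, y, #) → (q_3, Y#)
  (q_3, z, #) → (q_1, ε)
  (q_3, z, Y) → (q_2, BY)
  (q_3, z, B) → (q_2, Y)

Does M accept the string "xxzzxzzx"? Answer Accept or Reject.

Accept

(q_0, xxzzxzzx, #)
  read x, top #: go to q_2, push B# → (q_2, xzzxzzx, B#)
  read x, top B: go to q_3, push BB → (q_3, zzxzzx, BB#)
  read z, top B: go to q_2, push Y → (q_2, zxzzx, YB#)
  read z, top Y: go to q_0, push B → (q_0, xzzx, BB#)
  read x, top B: go to q_0, push YY → (q_0, zzx, YYB#)
  ε-move, top Y: go to q_0, push ε → (q_0, zzx, YB#)
  ε-move, top Y: go to q_0, push ε → (q_0, zzx, B#)
  read z, top B: go to q_2, push ε → (q_2, zx, #)
  read z, top #: go to q_1, push # → (q_1, x, #)
  read x, top #: go to q_1, push ε → (q_1, ε, ε)
All input consumed and the stack is empty.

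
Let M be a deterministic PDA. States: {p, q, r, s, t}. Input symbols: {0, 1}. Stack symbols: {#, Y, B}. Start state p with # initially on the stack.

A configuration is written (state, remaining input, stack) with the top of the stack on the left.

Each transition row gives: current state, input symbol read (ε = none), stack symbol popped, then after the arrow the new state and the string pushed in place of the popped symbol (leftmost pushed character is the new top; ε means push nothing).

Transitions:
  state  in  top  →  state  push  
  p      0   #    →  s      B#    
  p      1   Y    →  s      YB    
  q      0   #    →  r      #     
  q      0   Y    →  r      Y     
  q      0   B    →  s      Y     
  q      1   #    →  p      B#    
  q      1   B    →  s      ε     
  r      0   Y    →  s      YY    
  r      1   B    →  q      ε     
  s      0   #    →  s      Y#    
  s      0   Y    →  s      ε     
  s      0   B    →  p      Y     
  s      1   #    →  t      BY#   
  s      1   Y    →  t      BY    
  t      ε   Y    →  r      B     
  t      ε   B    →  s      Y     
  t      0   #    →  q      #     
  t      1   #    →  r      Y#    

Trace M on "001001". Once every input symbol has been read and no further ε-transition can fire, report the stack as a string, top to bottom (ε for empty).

YB#

(p, 001001, #)
  read 0, top #: go to s, push B# → (s, 01001, B#)
  read 0, top B: go to p, push Y → (p, 1001, Y#)
  read 1, top Y: go to s, push YB → (s, 001, YB#)
  read 0, top Y: go to s, push ε → (s, 01, B#)
  read 0, top B: go to p, push Y → (p, 1, Y#)
  read 1, top Y: go to s, push YB → (s, ε, YB#)
All input consumed in state s with stack YB#.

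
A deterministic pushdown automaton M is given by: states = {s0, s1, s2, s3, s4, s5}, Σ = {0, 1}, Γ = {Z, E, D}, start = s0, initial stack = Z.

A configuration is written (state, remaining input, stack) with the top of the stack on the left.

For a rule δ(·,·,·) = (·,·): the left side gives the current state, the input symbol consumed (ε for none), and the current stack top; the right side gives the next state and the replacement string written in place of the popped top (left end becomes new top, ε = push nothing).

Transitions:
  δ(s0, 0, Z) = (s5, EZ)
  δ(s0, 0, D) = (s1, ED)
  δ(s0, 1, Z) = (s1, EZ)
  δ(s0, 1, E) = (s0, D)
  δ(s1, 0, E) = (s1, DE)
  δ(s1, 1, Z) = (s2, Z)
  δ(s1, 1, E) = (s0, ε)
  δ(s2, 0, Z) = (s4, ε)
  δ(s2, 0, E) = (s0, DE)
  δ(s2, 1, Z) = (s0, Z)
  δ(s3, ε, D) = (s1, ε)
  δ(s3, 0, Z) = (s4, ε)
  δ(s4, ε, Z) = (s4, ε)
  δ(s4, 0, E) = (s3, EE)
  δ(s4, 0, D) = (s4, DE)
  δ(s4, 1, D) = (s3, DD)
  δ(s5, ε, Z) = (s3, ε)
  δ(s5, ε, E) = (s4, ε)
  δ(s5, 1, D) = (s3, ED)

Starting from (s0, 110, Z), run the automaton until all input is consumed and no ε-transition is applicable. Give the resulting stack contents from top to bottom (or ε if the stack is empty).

ε

(s0, 110, Z)
  read 1, top Z: go to s1, push EZ → (s1, 10, EZ)
  read 1, top E: go to s0, push ε → (s0, 0, Z)
  read 0, top Z: go to s5, push EZ → (s5, ε, EZ)
  ε-move, top E: go to s4, push ε → (s4, ε, Z)
  ε-move, top Z: go to s4, push ε → (s4, ε, ε)
All input consumed in state s4 with stack ε.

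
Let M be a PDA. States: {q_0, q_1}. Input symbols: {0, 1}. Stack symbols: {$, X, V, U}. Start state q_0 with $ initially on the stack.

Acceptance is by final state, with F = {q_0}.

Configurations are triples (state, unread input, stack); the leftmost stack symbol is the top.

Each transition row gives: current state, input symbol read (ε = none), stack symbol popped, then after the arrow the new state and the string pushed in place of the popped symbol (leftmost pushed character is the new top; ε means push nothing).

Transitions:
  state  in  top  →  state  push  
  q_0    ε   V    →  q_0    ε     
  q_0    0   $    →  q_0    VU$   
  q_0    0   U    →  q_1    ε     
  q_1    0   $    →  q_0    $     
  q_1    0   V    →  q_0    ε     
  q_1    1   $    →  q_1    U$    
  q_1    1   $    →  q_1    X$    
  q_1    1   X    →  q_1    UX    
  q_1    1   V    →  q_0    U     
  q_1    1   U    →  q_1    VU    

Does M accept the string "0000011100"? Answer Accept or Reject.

Reject

No computation consumes all input and reaches a final state.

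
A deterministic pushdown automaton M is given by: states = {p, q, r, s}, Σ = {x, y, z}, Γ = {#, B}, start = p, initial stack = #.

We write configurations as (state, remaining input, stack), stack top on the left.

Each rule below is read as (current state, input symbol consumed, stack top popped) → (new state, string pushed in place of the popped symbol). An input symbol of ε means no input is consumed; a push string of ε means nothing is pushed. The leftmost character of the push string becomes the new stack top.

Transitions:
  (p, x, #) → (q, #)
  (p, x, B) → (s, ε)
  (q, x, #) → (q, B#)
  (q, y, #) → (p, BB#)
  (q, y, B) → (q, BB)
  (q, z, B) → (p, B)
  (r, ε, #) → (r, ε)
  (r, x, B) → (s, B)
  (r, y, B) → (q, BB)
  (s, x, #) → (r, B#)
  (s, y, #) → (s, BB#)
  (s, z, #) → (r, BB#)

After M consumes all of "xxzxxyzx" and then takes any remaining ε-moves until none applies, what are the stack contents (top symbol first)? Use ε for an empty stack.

(p, xxzxxyzx, #) ⊢ (q, xzxxyzx, #) ⊢ (q, zxxyzx, B#) ⊢ (p, xxyzx, B#) ⊢ (s, xyzx, #) ⊢ (r, yzx, B#) ⊢ (q, zx, BB#) ⊢ (p, x, BB#) ⊢ (s, ε, B#)
All input consumed in state s with stack B#.

B#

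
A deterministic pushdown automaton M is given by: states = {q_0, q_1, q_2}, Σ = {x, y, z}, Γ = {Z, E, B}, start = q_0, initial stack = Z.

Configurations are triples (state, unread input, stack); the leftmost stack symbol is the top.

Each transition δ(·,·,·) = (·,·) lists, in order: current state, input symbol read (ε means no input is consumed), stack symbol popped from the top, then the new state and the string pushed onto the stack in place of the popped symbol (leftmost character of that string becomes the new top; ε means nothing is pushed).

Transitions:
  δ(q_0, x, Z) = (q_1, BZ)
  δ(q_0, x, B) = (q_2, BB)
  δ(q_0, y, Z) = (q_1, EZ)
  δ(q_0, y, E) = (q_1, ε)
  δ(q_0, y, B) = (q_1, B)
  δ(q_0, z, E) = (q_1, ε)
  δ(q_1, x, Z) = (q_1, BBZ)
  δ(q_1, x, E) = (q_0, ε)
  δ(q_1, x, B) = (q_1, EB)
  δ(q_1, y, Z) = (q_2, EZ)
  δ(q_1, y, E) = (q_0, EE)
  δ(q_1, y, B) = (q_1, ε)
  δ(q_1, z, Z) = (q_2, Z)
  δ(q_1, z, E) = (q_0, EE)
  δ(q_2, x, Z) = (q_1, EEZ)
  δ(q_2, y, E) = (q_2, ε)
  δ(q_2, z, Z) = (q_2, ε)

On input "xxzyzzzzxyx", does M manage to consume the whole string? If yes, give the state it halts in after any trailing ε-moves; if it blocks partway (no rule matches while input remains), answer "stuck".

q_1

(q_0, xxzyzzzzxyx, Z) ⊢ (q_1, xzyzzzzxyx, BZ) ⊢ (q_1, zyzzzzxyx, EBZ) ⊢ (q_0, yzzzzxyx, EEBZ) ⊢ (q_1, zzzzxyx, EBZ) ⊢ (q_0, zzzxyx, EEBZ) ⊢ (q_1, zzxyx, EBZ) ⊢ (q_0, zxyx, EEBZ) ⊢ (q_1, xyx, EBZ) ⊢ (q_0, yx, BZ) ⊢ (q_1, x, BZ) ⊢ (q_1, ε, EBZ)
All input consumed; M is in state q_1.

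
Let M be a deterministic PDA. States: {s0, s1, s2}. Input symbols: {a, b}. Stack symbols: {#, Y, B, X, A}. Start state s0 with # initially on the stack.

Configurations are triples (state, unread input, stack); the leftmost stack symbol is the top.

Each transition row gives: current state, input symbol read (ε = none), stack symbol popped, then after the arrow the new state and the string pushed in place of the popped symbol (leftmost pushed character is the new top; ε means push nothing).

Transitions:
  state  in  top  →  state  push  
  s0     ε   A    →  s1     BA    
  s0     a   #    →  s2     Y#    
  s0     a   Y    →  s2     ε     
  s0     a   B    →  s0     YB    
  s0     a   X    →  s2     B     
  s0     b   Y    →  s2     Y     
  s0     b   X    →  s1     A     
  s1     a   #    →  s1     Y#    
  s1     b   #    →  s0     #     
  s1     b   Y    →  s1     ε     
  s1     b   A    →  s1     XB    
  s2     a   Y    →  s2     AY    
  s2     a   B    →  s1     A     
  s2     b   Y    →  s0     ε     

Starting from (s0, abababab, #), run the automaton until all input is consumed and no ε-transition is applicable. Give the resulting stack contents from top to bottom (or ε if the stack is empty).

#

(s0, abababab, #)
  read a, top #: go to s2, push Y# → (s2, bababab, Y#)
  read b, top Y: go to s0, push ε → (s0, ababab, #)
  read a, top #: go to s2, push Y# → (s2, babab, Y#)
  read b, top Y: go to s0, push ε → (s0, abab, #)
  read a, top #: go to s2, push Y# → (s2, bab, Y#)
  read b, top Y: go to s0, push ε → (s0, ab, #)
  read a, top #: go to s2, push Y# → (s2, b, Y#)
  read b, top Y: go to s0, push ε → (s0, ε, #)
All input consumed in state s0 with stack #.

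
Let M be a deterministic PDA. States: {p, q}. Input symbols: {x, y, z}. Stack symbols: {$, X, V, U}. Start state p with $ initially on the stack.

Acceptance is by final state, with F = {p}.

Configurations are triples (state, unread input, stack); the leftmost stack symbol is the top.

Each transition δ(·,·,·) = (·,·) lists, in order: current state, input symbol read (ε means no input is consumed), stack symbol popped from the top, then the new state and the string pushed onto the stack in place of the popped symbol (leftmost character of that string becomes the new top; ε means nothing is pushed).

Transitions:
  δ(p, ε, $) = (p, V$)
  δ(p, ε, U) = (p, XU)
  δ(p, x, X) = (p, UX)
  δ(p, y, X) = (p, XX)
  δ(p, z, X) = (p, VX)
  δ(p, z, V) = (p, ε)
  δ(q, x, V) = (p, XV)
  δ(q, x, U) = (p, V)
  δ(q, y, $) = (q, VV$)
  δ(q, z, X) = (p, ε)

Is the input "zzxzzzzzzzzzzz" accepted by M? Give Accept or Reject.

(p, zzxzzzzzzzzzzz, $) ⊢ (p, zzxzzzzzzzzzzz, V$) ⊢ (p, zxzzzzzzzzzzz, $) ⊢ (p, zxzzzzzzzzzzz, V$) ⊢ (p, xzzzzzzzzzzz, $) ⊢ (p, xzzzzzzzzzzz, V$)
No transition applies at (p, xzzzzzzzzzzz, V$); input not fully consumed.

Reject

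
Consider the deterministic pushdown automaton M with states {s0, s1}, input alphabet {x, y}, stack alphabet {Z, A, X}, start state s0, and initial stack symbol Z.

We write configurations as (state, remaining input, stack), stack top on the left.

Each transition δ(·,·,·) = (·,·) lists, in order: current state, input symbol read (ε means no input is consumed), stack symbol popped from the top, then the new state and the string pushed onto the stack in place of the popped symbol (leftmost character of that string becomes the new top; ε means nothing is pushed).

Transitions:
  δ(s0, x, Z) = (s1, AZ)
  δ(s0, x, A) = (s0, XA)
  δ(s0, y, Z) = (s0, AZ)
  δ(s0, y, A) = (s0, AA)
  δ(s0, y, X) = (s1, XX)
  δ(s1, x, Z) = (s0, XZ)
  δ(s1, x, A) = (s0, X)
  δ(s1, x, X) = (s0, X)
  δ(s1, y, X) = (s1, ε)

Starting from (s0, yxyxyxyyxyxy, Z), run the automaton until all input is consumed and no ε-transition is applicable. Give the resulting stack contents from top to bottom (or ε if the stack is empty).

XXXXXAZ

(s0, yxyxyxyyxyxy, Z)
  read y, top Z: go to s0, push AZ → (s0, xyxyxyyxyxy, AZ)
  read x, top A: go to s0, push XA → (s0, yxyxyyxyxy, XAZ)
  read y, top X: go to s1, push XX → (s1, xyxyyxyxy, XXAZ)
  read x, top X: go to s0, push X → (s0, yxyyxyxy, XXAZ)
  read y, top X: go to s1, push XX → (s1, xyyxyxy, XXXAZ)
  read x, top X: go to s0, push X → (s0, yyxyxy, XXXAZ)
  read y, top X: go to s1, push XX → (s1, yxyxy, XXXXAZ)
  read y, top X: go to s1, push ε → (s1, xyxy, XXXAZ)
  read x, top X: go to s0, push X → (s0, yxy, XXXAZ)
  read y, top X: go to s1, push XX → (s1, xy, XXXXAZ)
  read x, top X: go to s0, push X → (s0, y, XXXXAZ)
  read y, top X: go to s1, push XX → (s1, ε, XXXXXAZ)
All input consumed in state s1 with stack XXXXXAZ.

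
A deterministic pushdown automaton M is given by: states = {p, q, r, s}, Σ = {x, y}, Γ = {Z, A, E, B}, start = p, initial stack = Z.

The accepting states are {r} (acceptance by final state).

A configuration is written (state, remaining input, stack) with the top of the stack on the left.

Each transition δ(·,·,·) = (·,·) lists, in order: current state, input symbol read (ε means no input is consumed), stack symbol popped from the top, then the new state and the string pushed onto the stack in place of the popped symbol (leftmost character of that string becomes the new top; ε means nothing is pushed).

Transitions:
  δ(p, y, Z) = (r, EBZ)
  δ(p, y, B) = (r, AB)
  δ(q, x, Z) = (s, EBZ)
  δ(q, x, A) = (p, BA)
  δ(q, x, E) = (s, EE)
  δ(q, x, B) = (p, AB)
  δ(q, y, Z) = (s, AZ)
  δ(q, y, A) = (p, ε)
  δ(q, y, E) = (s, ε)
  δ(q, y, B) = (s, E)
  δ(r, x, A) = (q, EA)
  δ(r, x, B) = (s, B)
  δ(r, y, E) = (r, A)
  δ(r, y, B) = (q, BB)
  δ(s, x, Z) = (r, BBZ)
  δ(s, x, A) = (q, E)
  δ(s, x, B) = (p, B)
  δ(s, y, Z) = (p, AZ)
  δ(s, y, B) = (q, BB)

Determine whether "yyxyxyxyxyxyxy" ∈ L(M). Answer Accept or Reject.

(p, yyxyxyxyxyxyxy, Z) ⊢ (r, yxyxyxyxyxyxy, EBZ) ⊢ (r, xyxyxyxyxyxy, ABZ) ⊢ (q, yxyxyxyxyxy, EABZ) ⊢ (s, xyxyxyxyxy, ABZ) ⊢ (q, yxyxyxyxy, EBZ) ⊢ (s, xyxyxyxy, BZ) ⊢ (p, yxyxyxy, BZ) ⊢ (r, xyxyxy, ABZ) ⊢ (q, yxyxy, EABZ) ⊢ (s, xyxy, ABZ) ⊢ (q, yxy, EBZ) ⊢ (s, xy, BZ) ⊢ (p, y, BZ) ⊢ (r, ε, ABZ)
All input consumed; state r ∈ F.

Accept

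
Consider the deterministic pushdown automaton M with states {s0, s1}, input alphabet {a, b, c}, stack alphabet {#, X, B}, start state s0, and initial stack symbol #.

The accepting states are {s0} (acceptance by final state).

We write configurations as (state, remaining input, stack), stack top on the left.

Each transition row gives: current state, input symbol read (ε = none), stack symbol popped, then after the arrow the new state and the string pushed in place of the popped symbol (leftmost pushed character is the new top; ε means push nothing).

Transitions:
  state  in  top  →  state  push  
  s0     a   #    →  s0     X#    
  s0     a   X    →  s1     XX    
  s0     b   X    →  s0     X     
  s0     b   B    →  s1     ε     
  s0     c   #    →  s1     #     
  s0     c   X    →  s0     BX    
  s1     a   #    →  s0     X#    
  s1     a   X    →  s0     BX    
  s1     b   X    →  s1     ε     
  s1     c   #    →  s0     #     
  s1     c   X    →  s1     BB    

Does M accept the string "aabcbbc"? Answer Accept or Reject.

Reject

(s0, aabcbbc, #)
  read a, top #: go to s0, push X# → (s0, abcbbc, X#)
  read a, top X: go to s1, push XX → (s1, bcbbc, XX#)
  read b, top X: go to s1, push ε → (s1, cbbc, X#)
  read c, top X: go to s1, push BB → (s1, bbc, BB#)
No transition applies at (s1, bbc, BB#); input not fully consumed.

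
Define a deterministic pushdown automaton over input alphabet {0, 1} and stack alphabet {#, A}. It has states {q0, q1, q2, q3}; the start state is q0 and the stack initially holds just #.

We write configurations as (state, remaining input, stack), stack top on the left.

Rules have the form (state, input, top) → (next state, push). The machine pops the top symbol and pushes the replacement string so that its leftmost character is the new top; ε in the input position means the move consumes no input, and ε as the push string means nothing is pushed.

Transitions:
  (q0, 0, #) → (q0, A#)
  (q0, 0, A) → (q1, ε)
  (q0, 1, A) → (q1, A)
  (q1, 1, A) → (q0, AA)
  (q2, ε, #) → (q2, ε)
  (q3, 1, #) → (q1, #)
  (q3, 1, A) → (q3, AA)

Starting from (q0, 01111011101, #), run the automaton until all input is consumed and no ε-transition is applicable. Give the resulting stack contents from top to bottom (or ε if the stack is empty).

(q0, 01111011101, #)
  read 0, top #: go to q0, push A# → (q0, 1111011101, A#)
  read 1, top A: go to q1, push A → (q1, 111011101, A#)
  read 1, top A: go to q0, push AA → (q0, 11011101, AA#)
  read 1, top A: go to q1, push A → (q1, 1011101, AA#)
  read 1, top A: go to q0, push AA → (q0, 011101, AAA#)
  read 0, top A: go to q1, push ε → (q1, 11101, AA#)
  read 1, top A: go to q0, push AA → (q0, 1101, AAA#)
  read 1, top A: go to q1, push A → (q1, 101, AAA#)
  read 1, top A: go to q0, push AA → (q0, 01, AAAA#)
  read 0, top A: go to q1, push ε → (q1, 1, AAA#)
  read 1, top A: go to q0, push AA → (q0, ε, AAAA#)
All input consumed in state q0 with stack AAAA#.

AAAA#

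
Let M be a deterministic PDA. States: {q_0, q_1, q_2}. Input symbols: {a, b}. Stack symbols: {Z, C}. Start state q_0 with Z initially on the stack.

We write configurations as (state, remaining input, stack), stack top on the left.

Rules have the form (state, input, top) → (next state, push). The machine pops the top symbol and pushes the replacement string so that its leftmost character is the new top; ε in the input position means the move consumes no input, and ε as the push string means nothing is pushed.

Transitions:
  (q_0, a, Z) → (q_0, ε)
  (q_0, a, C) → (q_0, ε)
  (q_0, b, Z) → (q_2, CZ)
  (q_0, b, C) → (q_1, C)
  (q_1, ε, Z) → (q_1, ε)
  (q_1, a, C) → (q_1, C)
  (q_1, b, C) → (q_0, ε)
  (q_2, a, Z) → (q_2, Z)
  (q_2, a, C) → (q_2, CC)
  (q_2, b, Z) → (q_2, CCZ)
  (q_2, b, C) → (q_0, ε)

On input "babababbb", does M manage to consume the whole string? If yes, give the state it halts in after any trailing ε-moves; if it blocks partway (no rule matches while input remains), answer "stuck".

q_0

(q_0, babababbb, Z)
  read b, top Z: go to q_2, push CZ → (q_2, abababbb, CZ)
  read a, top C: go to q_2, push CC → (q_2, bababbb, CCZ)
  read b, top C: go to q_0, push ε → (q_0, ababbb, CZ)
  read a, top C: go to q_0, push ε → (q_0, babbb, Z)
  read b, top Z: go to q_2, push CZ → (q_2, abbb, CZ)
  read a, top C: go to q_2, push CC → (q_2, bbb, CCZ)
  read b, top C: go to q_0, push ε → (q_0, bb, CZ)
  read b, top C: go to q_1, push C → (q_1, b, CZ)
  read b, top C: go to q_0, push ε → (q_0, ε, Z)
All input consumed; M is in state q_0.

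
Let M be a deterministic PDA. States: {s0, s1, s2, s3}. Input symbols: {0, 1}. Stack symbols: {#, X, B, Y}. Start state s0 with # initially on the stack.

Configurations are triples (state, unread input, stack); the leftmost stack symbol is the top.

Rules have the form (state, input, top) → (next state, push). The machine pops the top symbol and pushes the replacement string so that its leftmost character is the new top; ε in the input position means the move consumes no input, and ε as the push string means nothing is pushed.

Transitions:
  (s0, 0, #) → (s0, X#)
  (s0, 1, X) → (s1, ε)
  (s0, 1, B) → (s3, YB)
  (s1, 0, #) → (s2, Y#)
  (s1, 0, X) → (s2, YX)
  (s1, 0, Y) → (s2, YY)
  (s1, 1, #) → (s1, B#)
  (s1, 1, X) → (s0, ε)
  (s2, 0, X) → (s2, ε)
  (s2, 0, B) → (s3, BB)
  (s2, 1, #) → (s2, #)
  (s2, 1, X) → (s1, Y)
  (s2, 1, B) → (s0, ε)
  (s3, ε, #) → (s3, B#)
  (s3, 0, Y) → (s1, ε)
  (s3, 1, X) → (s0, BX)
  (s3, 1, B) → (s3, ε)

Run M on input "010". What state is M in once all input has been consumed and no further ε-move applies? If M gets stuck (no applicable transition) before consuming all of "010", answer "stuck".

s2

(s0, 010, #)
  read 0, top #: go to s0, push X# → (s0, 10, X#)
  read 1, top X: go to s1, push ε → (s1, 0, #)
  read 0, top #: go to s2, push Y# → (s2, ε, Y#)
All input consumed; M is in state s2.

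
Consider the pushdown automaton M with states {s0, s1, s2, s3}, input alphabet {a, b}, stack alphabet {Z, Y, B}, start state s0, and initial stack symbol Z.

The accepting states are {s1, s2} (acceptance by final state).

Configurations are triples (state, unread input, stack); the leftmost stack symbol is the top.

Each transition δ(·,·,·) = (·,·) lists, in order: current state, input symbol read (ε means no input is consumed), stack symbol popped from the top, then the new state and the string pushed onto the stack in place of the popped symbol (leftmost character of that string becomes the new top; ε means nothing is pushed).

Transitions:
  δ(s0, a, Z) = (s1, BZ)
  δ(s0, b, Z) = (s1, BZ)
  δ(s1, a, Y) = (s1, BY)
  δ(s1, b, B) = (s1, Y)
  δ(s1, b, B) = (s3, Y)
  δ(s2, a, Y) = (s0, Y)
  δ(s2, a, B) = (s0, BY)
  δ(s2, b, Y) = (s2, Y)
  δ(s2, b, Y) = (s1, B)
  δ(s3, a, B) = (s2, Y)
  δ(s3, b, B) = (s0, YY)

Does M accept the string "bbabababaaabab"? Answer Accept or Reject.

Reject

No computation consumes all input and reaches a final state.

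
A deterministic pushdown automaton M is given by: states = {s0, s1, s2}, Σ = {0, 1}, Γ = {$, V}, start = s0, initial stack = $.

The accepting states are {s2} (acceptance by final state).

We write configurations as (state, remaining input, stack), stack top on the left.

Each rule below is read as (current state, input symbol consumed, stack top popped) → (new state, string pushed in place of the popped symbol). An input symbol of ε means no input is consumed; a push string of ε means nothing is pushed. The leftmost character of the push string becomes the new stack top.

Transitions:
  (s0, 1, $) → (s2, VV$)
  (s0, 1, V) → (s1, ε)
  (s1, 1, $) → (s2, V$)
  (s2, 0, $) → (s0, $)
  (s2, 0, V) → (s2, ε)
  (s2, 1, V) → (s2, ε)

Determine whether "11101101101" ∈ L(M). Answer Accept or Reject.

Reject

(s0, 11101101101, $)
  read 1, top $: go to s2, push VV$ → (s2, 1101101101, VV$)
  read 1, top V: go to s2, push ε → (s2, 101101101, V$)
  read 1, top V: go to s2, push ε → (s2, 01101101, $)
  read 0, top $: go to s0, push $ → (s0, 1101101, $)
  read 1, top $: go to s2, push VV$ → (s2, 101101, VV$)
  read 1, top V: go to s2, push ε → (s2, 01101, V$)
  read 0, top V: go to s2, push ε → (s2, 1101, $)
No transition applies at (s2, 1101, $); input not fully consumed.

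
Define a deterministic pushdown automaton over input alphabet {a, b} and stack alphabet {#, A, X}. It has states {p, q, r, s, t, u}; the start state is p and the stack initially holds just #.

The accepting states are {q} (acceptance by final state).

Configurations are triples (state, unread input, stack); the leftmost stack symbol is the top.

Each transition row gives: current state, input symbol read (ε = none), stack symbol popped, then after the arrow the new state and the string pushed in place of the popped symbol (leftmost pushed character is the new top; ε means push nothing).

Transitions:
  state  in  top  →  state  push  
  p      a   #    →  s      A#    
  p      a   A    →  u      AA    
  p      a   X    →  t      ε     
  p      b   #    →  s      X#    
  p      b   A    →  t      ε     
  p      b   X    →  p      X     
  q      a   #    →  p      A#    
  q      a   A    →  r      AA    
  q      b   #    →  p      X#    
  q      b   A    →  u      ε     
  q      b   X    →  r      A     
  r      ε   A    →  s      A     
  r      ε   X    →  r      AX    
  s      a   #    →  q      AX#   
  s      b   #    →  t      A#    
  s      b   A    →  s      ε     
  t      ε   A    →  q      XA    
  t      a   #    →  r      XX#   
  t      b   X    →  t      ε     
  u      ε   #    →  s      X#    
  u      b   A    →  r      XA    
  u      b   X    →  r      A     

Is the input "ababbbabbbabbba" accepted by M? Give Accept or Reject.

Accept

(p, ababbbabbbabbba, #)
  read a, top #: go to s, push A# → (s, babbbabbbabbba, A#)
  read b, top A: go to s, push ε → (s, abbbabbbabbba, #)
  read a, top #: go to q, push AX# → (q, bbbabbbabbba, AX#)
  read b, top A: go to u, push ε → (u, bbabbbabbba, X#)
  read b, top X: go to r, push A → (r, babbbabbba, A#)
  ε-move, top A: go to s, push A → (s, babbbabbba, A#)
  read b, top A: go to s, push ε → (s, abbbabbba, #)
  read a, top #: go to q, push AX# → (q, bbbabbba, AX#)
  read b, top A: go to u, push ε → (u, bbabbba, X#)
  read b, top X: go to r, push A → (r, babbba, A#)
  ε-move, top A: go to s, push A → (s, babbba, A#)
  read b, top A: go to s, push ε → (s, abbba, #)
  read a, top #: go to q, push AX# → (q, bbba, AX#)
  read b, top A: go to u, push ε → (u, bba, X#)
  read b, top X: go to r, push A → (r, ba, A#)
  ε-move, top A: go to s, push A → (s, ba, A#)
  read b, top A: go to s, push ε → (s, a, #)
  read a, top #: go to q, push AX# → (q, ε, AX#)
All input consumed; state q ∈ F.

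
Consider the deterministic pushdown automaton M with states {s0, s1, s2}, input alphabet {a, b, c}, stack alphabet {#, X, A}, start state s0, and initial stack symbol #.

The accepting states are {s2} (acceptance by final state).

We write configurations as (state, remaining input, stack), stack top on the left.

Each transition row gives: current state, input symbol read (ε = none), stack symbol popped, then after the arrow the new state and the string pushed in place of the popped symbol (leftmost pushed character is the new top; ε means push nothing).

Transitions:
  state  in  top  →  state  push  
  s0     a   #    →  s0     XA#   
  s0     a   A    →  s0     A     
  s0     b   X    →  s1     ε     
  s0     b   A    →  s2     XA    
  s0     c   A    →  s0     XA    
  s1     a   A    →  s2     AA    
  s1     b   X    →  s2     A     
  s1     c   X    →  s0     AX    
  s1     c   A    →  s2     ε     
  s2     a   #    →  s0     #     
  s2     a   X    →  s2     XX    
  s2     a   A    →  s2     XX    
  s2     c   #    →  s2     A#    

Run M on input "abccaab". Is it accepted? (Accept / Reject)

(s0, abccaab, #) ⊢ (s0, bccaab, XA#) ⊢ (s1, ccaab, A#) ⊢ (s2, caab, #) ⊢ (s2, aab, A#) ⊢ (s2, ab, XX#) ⊢ (s2, b, XXX#)
No transition applies at (s2, b, XXX#); input not fully consumed.

Reject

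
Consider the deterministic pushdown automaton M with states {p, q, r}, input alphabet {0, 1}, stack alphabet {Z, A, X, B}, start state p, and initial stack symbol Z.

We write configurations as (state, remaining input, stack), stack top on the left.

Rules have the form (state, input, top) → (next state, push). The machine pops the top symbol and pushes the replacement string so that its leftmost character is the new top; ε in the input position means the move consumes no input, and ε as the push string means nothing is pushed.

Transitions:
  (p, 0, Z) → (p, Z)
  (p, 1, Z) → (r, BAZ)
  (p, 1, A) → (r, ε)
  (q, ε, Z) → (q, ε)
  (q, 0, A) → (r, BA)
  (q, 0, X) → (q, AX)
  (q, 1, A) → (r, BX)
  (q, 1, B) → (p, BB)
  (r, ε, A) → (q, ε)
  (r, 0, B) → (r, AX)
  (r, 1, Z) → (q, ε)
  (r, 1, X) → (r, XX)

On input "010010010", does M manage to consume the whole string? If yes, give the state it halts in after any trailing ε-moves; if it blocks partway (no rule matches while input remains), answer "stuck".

(p, 010010010, Z) ⊢ (p, 10010010, Z) ⊢ (r, 0010010, BAZ) ⊢ (r, 010010, AXAZ) ⊢ (q, 010010, XAZ) ⊢ (q, 10010, AXAZ) ⊢ (r, 0010, BXXAZ) ⊢ (r, 010, AXXXAZ) ⊢ (q, 010, XXXAZ) ⊢ (q, 10, AXXXAZ) ⊢ (r, 0, BXXXXAZ) ⊢ (r, ε, AXXXXXAZ) ⊢ (q, ε, XXXXXAZ)
All input consumed; M is in state q.

q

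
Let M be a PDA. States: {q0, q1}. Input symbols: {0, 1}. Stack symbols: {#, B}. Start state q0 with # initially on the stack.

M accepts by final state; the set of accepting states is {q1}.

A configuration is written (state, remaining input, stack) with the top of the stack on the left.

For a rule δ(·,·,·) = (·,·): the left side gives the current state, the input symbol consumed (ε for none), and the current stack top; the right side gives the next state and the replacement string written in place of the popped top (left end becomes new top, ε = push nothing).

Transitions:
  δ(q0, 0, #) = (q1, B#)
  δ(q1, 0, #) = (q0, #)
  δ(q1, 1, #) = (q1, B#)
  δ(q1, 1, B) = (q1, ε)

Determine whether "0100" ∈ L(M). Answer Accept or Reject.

One accepting computation: (q0, 0100, #) ⊢ (q1, 100, B#) ⊢ (q1, 00, #) ⊢ (q0, 0, #) ⊢ (q1, ε, B#)
All input consumed and state q1 ∈ F.

Accept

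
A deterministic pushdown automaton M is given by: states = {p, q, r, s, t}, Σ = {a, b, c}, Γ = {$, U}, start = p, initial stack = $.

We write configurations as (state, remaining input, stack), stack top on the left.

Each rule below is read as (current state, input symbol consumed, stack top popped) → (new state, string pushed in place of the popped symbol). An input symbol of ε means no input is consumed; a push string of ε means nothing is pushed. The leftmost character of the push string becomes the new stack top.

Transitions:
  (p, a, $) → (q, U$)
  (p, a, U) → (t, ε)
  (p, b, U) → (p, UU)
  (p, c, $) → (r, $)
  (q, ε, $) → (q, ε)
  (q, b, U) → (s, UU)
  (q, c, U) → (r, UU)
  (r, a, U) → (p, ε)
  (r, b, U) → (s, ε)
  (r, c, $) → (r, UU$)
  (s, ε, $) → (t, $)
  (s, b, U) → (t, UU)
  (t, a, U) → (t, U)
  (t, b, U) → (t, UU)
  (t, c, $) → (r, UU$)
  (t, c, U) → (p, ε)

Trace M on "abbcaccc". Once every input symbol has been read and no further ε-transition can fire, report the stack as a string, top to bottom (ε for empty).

UU$

(p, abbcaccc, $)
  read a, top $: go to q, push U$ → (q, bbcaccc, U$)
  read b, top U: go to s, push UU → (s, bcaccc, UU$)
  read b, top U: go to t, push UU → (t, caccc, UUU$)
  read c, top U: go to p, push ε → (p, accc, UU$)
  read a, top U: go to t, push ε → (t, ccc, U$)
  read c, top U: go to p, push ε → (p, cc, $)
  read c, top $: go to r, push $ → (r, c, $)
  read c, top $: go to r, push UU$ → (r, ε, UU$)
All input consumed in state r with stack UU$.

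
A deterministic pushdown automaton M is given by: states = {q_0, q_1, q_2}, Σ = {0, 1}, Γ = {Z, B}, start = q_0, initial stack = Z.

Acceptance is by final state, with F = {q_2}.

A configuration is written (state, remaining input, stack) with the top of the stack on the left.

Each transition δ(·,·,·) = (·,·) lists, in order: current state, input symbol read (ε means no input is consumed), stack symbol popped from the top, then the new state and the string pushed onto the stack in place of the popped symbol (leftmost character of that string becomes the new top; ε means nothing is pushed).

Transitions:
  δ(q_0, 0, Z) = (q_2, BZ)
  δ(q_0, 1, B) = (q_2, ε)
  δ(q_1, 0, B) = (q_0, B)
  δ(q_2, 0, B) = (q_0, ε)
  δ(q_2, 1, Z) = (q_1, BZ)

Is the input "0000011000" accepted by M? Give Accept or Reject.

Reject

(q_0, 0000011000, Z)
  read 0, top Z: go to q_2, push BZ → (q_2, 000011000, BZ)
  read 0, top B: go to q_0, push ε → (q_0, 00011000, Z)
  read 0, top Z: go to q_2, push BZ → (q_2, 0011000, BZ)
  read 0, top B: go to q_0, push ε → (q_0, 011000, Z)
  read 0, top Z: go to q_2, push BZ → (q_2, 11000, BZ)
No transition applies at (q_2, 11000, BZ); input not fully consumed.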